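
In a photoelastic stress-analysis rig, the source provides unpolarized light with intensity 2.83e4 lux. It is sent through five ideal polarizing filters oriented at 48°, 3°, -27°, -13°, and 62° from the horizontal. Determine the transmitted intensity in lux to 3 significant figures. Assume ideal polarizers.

I ≈ 335 lux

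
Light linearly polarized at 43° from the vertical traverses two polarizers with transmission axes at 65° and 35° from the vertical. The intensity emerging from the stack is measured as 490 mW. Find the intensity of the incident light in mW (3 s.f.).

I₁ = I₀ cos²(65° − 43°) = I₀ cos²(22°) = 0.8597 I₀.
I₂ = I₁ cos²(35° − 65°) = 0.8597 I₀ · cos²(30°) = 0.6448 I₀.
So 490 mW = 0.6448 I₀, giving I₀ = 490/0.6448 = 760 mW.

I₀ ≈ 760 mW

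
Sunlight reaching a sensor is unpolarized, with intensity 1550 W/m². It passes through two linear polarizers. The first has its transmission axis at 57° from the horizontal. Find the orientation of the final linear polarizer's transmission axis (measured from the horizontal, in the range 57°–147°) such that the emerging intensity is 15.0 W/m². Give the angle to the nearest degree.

Unpolarized light through the first polarizer → I₁ = ½ I₀, now polarized at 57°.
Target fraction: 15.0 / 1550 W/m² = 0.009677 of I₀.
Need I₂/I₀ = 0.009677, so cos²(θ − 57°) = 0.009677 / 0.5 = 0.01935.
θ − 57° = arccos(√0.01935) = 82.0°, giving θ ≈ 57 + 82.0 = 139.0°.

θ ≈ 139°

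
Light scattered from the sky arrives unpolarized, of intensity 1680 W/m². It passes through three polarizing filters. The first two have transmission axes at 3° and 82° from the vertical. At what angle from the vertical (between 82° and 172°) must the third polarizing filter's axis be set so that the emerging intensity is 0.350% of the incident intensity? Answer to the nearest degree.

θ ≈ 146°

Unpolarized light through the first polarizer → I₁ = ½ I₀, now polarized at 3°.
I₂ = I₁ cos²(82° − 3°) = 0.5 I₀ · cos²(79°) = 0.0182 I₀.
Need I₃/I₀ = 0.0035, so cos²(θ − 82°) = 0.0035 / 0.0182 = 0.1923.
θ − 82° = arccos(√0.1923) = 64.0°, giving θ ≈ 82 + 64.0 = 146.0°.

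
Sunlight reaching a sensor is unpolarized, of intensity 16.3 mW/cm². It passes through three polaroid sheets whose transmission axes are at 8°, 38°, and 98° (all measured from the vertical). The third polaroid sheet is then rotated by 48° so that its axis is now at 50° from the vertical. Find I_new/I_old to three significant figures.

Before rotation:
Unpolarized light through the first polarizer → I₁ = ½ I₀, now polarized at 8°.
I₂ = I₁ cos²(38° − 8°) = 0.5 I₀ · cos²(30°) = 0.375 I₀.
I₃ = I₂ cos²(98° − 38°) = 0.375 I₀ · cos²(60°) = 0.09375 I₀.
After rotation:
Unpolarized light through the first polarizer → I₁ = ½ I₀, now polarized at 8°.
I₂ = I₁ cos²(38° − 8°) = 0.5 I₀ · cos²(30°) = 0.375 I₀.
I₃ = I₂ cos²(50° − 38°) = 0.375 I₀ · cos²(12°) = 0.3588 I₀.
Ratio = 0.3588 / 0.09375 = 3.827.

I_new/I_old ≈ 3.83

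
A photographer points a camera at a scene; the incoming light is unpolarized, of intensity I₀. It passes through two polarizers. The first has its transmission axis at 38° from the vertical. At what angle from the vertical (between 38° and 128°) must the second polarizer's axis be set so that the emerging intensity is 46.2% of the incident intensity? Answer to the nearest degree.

Unpolarized light through the first polarizer → I₁ = ½ I₀, now polarized at 38°.
Need I₂/I₀ = 0.462, so cos²(θ − 38°) = 0.462 / 0.5 = 0.924.
θ − 38° = arccos(√0.924) = 16.0°, giving θ ≈ 38 + 16.0 = 54.0°.

θ ≈ 54°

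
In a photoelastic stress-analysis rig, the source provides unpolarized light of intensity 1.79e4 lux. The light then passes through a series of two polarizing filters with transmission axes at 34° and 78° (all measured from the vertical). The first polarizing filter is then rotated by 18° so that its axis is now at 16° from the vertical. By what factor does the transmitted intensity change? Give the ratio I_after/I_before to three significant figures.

Before rotation:
Unpolarized light through the first polarizer → I₁ = ½ I₀, now polarized at 34°.
I₂ = I₁ cos²(78° − 34°) = 0.5 I₀ · cos²(44°) = 0.2587 I₀.
After rotation:
Unpolarized light through the first polarizer → I₁ = ½ I₀, now polarized at 16°.
I₂ = I₁ cos²(78° − 16°) = 0.5 I₀ · cos²(62°) = 0.1102 I₀.
Ratio = 0.1102 / 0.2587 = 0.4259.

I_new/I_old ≈ 0.426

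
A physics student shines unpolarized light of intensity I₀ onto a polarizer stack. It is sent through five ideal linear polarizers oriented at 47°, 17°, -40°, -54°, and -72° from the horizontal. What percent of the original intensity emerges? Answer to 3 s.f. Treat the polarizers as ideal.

Unpolarized light through the first polarizer → I₁ = ½ I₀, now polarized at 47°.
I₂ = I₁ cos²(17° − 47°) = 0.5 I₀ · cos²(30°) = 0.375 I₀.
I₃ = I₂ cos²(-40° − 17°) = 0.375 I₀ · cos²(57°) = 0.1112 I₀.
I₄ = I₃ cos²(-54° + 40°) = 0.1112 I₀ · cos²(14°) = 0.1047 I₀.
I₅ = I₄ cos²(-72° + 54°) = 0.1047 I₀ · cos²(18°) = 0.09473 I₀.
That is 9.473% of the incident intensity.

≈ 9.47%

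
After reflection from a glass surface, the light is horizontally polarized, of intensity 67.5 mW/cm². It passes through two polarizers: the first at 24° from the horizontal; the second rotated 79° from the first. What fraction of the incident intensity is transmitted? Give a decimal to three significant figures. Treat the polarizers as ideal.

I₁ = 67.5 mW/cm² · cos²(24°) = 56.33 mW/cm².
I₂ = I₁ · cos²(79°) = 56.33 · 0.03641 = 2.051 mW/cm².
Transmitted fraction = 0.03038.

I/I₀ ≈ 0.0304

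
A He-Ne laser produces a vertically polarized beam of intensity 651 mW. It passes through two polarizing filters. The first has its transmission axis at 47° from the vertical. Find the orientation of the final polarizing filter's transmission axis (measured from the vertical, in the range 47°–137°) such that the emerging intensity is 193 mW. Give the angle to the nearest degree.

θ ≈ 84°

I₁ = I₀ cos²(47° − 0°) = I₀ cos²(47°) = 0.4651 I₀.
Target fraction: 193 / 651 mW = 0.2965 of I₀.
Need I₂/I₀ = 0.2965, so cos²(θ − 47°) = 0.2965 / 0.4651 = 0.6374.
θ − 47° = arccos(√0.6374) = 37.0°, giving θ ≈ 47 + 37.0 = 84.0°.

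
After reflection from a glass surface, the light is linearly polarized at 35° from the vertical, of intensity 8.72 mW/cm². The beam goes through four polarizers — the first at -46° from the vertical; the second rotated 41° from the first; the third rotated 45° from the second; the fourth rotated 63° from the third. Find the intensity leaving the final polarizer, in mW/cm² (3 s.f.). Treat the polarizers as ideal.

I ≈ 0.0125 mW/cm²

By Malus's law, I₁ = 8.72 mW/cm² · cos²(81°) = 0.2134 mW/cm².
I₂ = I₁ · cos²(41°) = 0.2134 · 0.5696 = 0.1215 mW/cm².
I₃ = I₂ · cos²(45°) = 0.1215 · 0.5 = 0.06077 mW/cm².
I₄ = I₃ · cos²(63°) = 0.06077 · 0.2061 = 0.01253 mW/cm².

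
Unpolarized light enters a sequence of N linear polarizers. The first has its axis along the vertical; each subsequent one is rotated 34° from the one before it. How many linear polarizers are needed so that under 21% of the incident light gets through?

First polarizer halves the unpolarized light: factor 1/2.
Each further stage multiplies by cos²(34°) = 0.6873.
After N polarizers: T = 0.5·0.6873^(N−1). Require T < 0.21 ⇒ N−1 > ln(0.21/0.5)/ln(0.6873) = 2.31, so N−1 ≥ 3 and N = 4.
Check: N=4 gives T = 0.1623 < 0.21; N=3 gives T = 0.2362.

N = 4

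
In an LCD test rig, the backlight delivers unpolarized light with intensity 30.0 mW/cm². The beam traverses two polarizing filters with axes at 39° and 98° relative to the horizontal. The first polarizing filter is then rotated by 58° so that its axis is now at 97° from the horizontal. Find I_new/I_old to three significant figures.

Before rotation:
Unpolarized light through the first polarizer → I₁ = ½ I₀, now polarized at 39°.
I₂ = I₁ cos²(98° − 39°) = 0.5 I₀ · cos²(59°) = 0.1326 I₀.
After rotation:
Unpolarized light through the first polarizer → I₁ = ½ I₀, now polarized at 97°.
I₂ = I₁ cos²(98° − 97°) = 0.5 I₀ · cos²(1°) = 0.4998 I₀.
Ratio = 0.4998 / 0.1326 = 3.769.

I_new/I_old ≈ 3.77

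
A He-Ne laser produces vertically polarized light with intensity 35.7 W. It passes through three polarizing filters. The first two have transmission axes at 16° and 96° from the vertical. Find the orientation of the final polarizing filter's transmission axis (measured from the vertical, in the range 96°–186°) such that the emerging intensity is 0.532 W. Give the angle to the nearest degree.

θ ≈ 139°

By Malus's law, I₁ = I₀ cos²(16° − 0°) = I₀ cos²(16°) = 0.924 I₀.
I₂ = I₁ cos²(96° − 16°) = 0.924 I₀ · cos²(80°) = 0.02786 I₀.
Target fraction: 0.532 / 35.7 W = 0.0149 of I₀.
Need I₃/I₀ = 0.0149, so cos²(θ − 96°) = 0.0149 / 0.02786 = 0.5348.
θ − 96° = arccos(√0.5348) = 43.0°, giving θ ≈ 96 + 43.0 = 139.0°.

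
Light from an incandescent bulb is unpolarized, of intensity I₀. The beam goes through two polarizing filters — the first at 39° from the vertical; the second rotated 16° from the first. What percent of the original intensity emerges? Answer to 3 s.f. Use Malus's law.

≈ 46.2%

Unpolarized light through the first polarizer → I₁ = ½ I₀, now polarized at 39°.
I₂ = I₁ cos²(16°) = 0.5 · 0.924 I₀ = 0.462 I₀.
That is 46.2% of the incident intensity.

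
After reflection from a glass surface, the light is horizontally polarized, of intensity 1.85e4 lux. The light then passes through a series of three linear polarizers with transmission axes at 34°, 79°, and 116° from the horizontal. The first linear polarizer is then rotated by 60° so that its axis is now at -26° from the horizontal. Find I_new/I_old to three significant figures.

Before rotation:
I₁ = I₀ cos²(34° − 0°) = I₀ cos²(34°) = 0.6873 I₀.
I₂ = I₁ cos²(79° − 34°) = 0.6873 I₀ · cos²(45°) = 0.3437 I₀.
I₃ = I₂ cos²(116° − 79°) = 0.3437 I₀ · cos²(37°) = 0.2192 I₀.
After rotation:
I₁ = I₀ cos²(-26° − 0°) = I₀ cos²(26°) = 0.8078 I₀.
Angle between axes 1 and 2: 75°. I₂ = 0.8078 I₀ · cos²(75°) = 0.05411 I₀.
I₃ = I₂ cos²(116° − 79°) = 0.05411 I₀ · cos²(37°) = 0.03452 I₀.
Ratio = 0.03452 / 0.2192 = 0.1575.

I_new/I_old ≈ 0.157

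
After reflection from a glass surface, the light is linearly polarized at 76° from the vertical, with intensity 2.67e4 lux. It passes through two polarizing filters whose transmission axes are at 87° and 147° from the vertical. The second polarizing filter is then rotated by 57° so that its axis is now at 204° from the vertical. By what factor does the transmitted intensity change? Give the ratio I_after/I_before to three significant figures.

Before rotation:
I₁ = I₀ cos²(87° − 76°) = I₀ cos²(11°) = 0.9636 I₀.
I₂ = I₁ cos²(147° − 87°) = 0.9636 I₀ · cos²(60°) = 0.2409 I₀.
After rotation:
I₁ = I₀ cos²(87° − 76°) = I₀ cos²(11°) = 0.9636 I₀.
Angle between axes 1 and 2: 63°. I₂ = 0.9636 I₀ · cos²(63°) = 0.1986 I₀.
Ratio = 0.1986 / 0.2409 = 0.8244.

I_new/I_old ≈ 0.824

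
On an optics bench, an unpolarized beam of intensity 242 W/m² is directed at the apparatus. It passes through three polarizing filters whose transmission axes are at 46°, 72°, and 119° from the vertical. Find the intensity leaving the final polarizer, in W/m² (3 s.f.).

I ≈ 45.5 W/m²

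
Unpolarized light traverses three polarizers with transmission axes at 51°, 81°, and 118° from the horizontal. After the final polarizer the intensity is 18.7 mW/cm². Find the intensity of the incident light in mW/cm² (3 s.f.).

I₀ ≈ 78.2 mW/cm²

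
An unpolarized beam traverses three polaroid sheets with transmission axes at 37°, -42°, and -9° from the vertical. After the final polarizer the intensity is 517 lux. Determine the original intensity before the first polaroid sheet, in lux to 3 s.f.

Unpolarized light through the first polarizer → I₁ = ½ I₀, now polarized at 37°.
I₂ = I₁ cos²(-42° − 37°) = 0.5 I₀ · cos²(79°) = 0.0182 I₀.
I₃ = I₂ cos²(-9° + 42°) = 0.0182 I₀ · cos²(33°) = 0.0128 I₀.
So 517 lux = 0.0128 I₀, giving I₀ = 517/0.0128 = 4.038e+04 lux.

I₀ ≈ 4.04e4 lux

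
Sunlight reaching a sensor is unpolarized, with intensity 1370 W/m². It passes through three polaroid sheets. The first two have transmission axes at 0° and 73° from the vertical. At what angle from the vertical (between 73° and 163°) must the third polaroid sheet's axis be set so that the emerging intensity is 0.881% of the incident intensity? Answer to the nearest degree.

θ ≈ 136°

Unpolarized light through the first polarizer → I₁ = ½ I₀, now polarized at 0°.
I₂ = I₁ cos²(73° − 0°) = 0.5 I₀ · cos²(73°) = 0.04274 I₀.
Need I₃/I₀ = 0.00881, so cos²(θ − 73°) = 0.00881 / 0.04274 = 0.2061.
θ − 73° = arccos(√0.2061) = 63.0°, giving θ ≈ 73 + 63.0 = 136.0°.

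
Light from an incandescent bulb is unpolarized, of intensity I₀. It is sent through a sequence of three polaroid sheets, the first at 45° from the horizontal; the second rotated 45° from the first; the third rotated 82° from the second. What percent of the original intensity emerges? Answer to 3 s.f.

Unpolarized light through the first polarizer → I₁ = ½ I₀, now polarized at 45°.
I₂ = I₁ cos²(45°) = 0.5 · 0.5 I₀ = 0.25 I₀.
I₃ = I₂ cos²(82°) = 0.25 · 0.01937 I₀ = 0.004842 I₀.
That is 0.4842% of the incident intensity.

≈ 0.484%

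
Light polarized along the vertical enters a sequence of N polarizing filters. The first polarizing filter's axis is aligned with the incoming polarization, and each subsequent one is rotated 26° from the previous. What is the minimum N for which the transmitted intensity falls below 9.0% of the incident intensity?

N = 13

First polarizer is aligned with the polarization: full transmission.
Each further stage multiplies by cos²(26°) = 0.8078.
After N polarizers: T = 0.8078^(N−1). Require T < 0.090 ⇒ N−1 > ln(0.090)/ln(0.8078) = 11.28, so N−1 ≥ 12 and N = 13.
Check: N=13 gives T = 0.07724 < 0.090; N=12 gives T = 0.09561.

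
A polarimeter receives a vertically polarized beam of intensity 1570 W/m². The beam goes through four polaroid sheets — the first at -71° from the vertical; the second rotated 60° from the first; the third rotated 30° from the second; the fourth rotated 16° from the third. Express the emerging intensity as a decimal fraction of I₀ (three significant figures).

I/I₀ ≈ 0.0184

I₁ = 1570 W/m² · cos²(71°) = 166.4 W/m².
I₂ = I₁ · cos²(60°) = 166.4 · 0.25 = 41.6 W/m².
I₃ = I₂ · cos²(30°) = 41.6 · 0.75 = 31.2 W/m².
I₄ = I₃ · cos²(16°) = 31.2 · 0.924 = 28.83 W/m².
Transmitted fraction = 0.01836.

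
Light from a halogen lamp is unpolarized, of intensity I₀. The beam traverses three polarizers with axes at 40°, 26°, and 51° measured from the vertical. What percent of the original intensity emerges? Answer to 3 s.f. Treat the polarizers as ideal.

≈ 38.7%

Unpolarized light through the first polarizer → I₁ = ½ I₀, now polarized at 40°.
I₂ = I₁ cos²(26° − 40°) = 0.5 I₀ · cos²(14°) = 0.4707 I₀.
I₃ = I₂ cos²(51° − 26°) = 0.4707 I₀ · cos²(25°) = 0.3867 I₀.
That is 38.67% of the incident intensity.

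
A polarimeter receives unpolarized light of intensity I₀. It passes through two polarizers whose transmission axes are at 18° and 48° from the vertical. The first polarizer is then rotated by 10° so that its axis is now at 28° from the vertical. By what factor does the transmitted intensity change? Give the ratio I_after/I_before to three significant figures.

Before rotation:
Unpolarized light through the first polarizer → I₁ = ½ I₀, now polarized at 18°.
I₂ = I₁ cos²(48° − 18°) = 0.5 I₀ · cos²(30°) = 0.375 I₀.
After rotation:
Unpolarized light through the first polarizer → I₁ = ½ I₀, now polarized at 28°.
I₂ = I₁ cos²(48° − 28°) = 0.5 I₀ · cos²(20°) = 0.4415 I₀.
Ratio = 0.4415 / 0.375 = 1.177.

I_new/I_old ≈ 1.18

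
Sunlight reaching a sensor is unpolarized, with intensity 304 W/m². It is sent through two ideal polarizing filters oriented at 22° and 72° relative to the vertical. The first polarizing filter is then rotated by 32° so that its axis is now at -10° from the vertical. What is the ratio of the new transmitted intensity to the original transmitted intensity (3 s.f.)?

I_new/I_old ≈ 0.0469

Before rotation:
Unpolarized light through the first polarizer → I₁ = ½ I₀, now polarized at 22°.
I₂ = I₁ cos²(72° − 22°) = 0.5 I₀ · cos²(50°) = 0.2066 I₀.
After rotation:
Unpolarized light through the first polarizer → I₁ = ½ I₀, now polarized at -10°.
I₂ = I₁ cos²(72° + 10°) = 0.5 I₀ · cos²(82°) = 0.009685 I₀.
Ratio = 0.009685 / 0.2066 = 0.04688.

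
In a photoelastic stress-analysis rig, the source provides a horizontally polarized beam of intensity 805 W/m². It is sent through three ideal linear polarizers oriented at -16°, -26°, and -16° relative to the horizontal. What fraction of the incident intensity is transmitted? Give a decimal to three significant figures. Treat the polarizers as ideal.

By Malus's law, I₁ = 805 W/m² · cos²(16°) = 743.8 W/m².
I₂ = I₁ · cos²(10°) = 743.8 · 0.9698 = 721.4 W/m².
I₃ = I₂ · cos²(10°) = 721.4 · 0.9698 = 699.7 W/m².
Transmitted fraction = 0.8691.

I/I₀ ≈ 0.869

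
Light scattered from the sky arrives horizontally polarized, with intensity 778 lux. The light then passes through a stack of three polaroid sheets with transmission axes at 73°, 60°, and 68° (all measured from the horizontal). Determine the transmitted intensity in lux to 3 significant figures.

I ≈ 61.9 lux

I₁ = 778 lux · cos²(73°) = 66.5 lux.
I₂ = I₁ · cos²(13°) = 66.5 · 0.9494 = 63.14 lux.
I₃ = I₂ · cos²(8°) = 63.14 · 0.9806 = 61.92 lux.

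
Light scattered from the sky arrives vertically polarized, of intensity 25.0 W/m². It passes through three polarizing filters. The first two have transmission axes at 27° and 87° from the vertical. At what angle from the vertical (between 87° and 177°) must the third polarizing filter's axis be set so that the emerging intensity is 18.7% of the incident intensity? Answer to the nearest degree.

θ ≈ 101°

I₁ = I₀ cos²(27° − 0°) = I₀ cos²(27°) = 0.7939 I₀.
I₂ = I₁ cos²(87° − 27°) = 0.7939 I₀ · cos²(60°) = 0.1985 I₀.
Need I₃/I₀ = 0.187, so cos²(θ − 87°) = 0.187 / 0.1985 = 0.9422.
θ − 87° = arccos(√0.9422) = 13.9°, giving θ ≈ 87 + 13.9 = 100.9°.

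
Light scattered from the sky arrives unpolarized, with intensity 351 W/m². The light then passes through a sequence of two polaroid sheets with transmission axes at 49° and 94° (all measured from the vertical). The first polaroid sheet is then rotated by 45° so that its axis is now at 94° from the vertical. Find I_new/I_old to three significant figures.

I_new/I_old ≈ 2.00

Before rotation:
Unpolarized light through the first polarizer → I₁ = ½ I₀, now polarized at 49°.
I₂ = I₁ cos²(94° − 49°) = 0.5 I₀ · cos²(45°) = 0.25 I₀.
After rotation:
Unpolarized light through the first polarizer → I₁ = ½ I₀, now polarized at 94°.
I₂ = I₁ cos²(94° − 94°) = 0.5 I₀ · cos²(0°) = 0.5 I₀.
Ratio = 0.5 / 0.25 = 2.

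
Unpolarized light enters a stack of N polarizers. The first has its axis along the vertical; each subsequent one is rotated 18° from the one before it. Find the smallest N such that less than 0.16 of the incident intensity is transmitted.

First polarizer halves the unpolarized light: factor 1/2.
Each further stage multiplies by cos²(18°) = 0.9045.
After N polarizers: T = 0.5·0.9045^(N−1). Require T < 0.16 ⇒ N−1 > ln(0.16/0.5)/ln(0.9045) = 11.35, so N−1 ≥ 12 and N = 13.
Check: N=13 gives T = 0.1499 < 0.16; N=12 gives T = 0.1658.

N = 13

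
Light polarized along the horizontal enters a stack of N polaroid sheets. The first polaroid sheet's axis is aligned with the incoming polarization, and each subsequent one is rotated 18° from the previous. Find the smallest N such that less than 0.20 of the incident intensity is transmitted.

N = 18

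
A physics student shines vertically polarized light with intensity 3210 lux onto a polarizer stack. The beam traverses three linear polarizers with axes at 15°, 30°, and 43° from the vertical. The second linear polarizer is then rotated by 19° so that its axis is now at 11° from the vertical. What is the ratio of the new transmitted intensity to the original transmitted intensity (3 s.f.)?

I_new/I_old ≈ 0.808

Before rotation:
I₁ = I₀ cos²(15° − 0°) = I₀ cos²(15°) = 0.933 I₀.
I₂ = I₁ cos²(30° − 15°) = 0.933 I₀ · cos²(15°) = 0.8705 I₀.
I₃ = I₂ cos²(43° − 30°) = 0.8705 I₀ · cos²(13°) = 0.8265 I₀.
After rotation:
I₁ = I₀ cos²(15° − 0°) = I₀ cos²(15°) = 0.933 I₀.
I₂ = I₁ cos²(11° − 15°) = 0.933 I₀ · cos²(4°) = 0.9285 I₀.
I₃ = I₂ cos²(43° − 11°) = 0.9285 I₀ · cos²(32°) = 0.6677 I₀.
Ratio = 0.6677 / 0.8265 = 0.808.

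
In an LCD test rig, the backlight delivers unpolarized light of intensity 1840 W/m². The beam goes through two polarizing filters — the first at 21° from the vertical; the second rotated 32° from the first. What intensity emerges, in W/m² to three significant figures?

I ≈ 662 W/m²

Unpolarized light through the first polarizer → I₁ = 1840 W/m²/2 = 920 W/m², polarized at 21°.
I₂ = I₁ · cos²(32°) = 920 · 0.7192 = 661.7 W/m².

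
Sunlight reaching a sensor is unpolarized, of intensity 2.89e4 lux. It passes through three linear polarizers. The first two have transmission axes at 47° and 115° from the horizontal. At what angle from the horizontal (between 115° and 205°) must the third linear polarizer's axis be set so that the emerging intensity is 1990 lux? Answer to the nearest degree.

Unpolarized light through the first polarizer → I₁ = ½ I₀, now polarized at 47°.
I₂ = I₁ cos²(115° − 47°) = 0.5 I₀ · cos²(68°) = 0.07017 I₀.
Target fraction: 1990 / 2.89e4 lux = 0.06886 of I₀.
Need I₃/I₀ = 0.06886, so cos²(θ − 115°) = 0.06886 / 0.07017 = 0.9814.
θ − 115° = arccos(√0.9814) = 7.8°, giving θ ≈ 115 + 7.8 = 122.8°.

θ ≈ 123°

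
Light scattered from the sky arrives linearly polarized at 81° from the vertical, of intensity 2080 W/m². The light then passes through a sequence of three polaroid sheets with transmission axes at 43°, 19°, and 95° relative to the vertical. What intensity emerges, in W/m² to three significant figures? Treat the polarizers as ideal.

I ≈ 63.1 W/m²

I₁ = 2080 W/m² · cos²(38°) = 1292 W/m².
I₂ = I₁ · cos²(24°) = 1292 · 0.8346 = 1078 W/m².
I₃ = I₂ · cos²(76°) = 1078 · 0.05853 = 63.09 W/m².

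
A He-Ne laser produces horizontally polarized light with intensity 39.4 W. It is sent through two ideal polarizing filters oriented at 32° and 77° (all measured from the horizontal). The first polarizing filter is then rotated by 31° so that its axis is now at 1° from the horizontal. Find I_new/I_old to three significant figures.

Before rotation:
I₁ = I₀ cos²(32° − 0°) = I₀ cos²(32°) = 0.7192 I₀.
I₂ = I₁ cos²(77° − 32°) = 0.7192 I₀ · cos²(45°) = 0.3596 I₀.
After rotation:
I₁ = I₀ cos²(1° − 0°) = I₀ cos²(1°) = 0.9997 I₀.
I₂ = I₁ cos²(77° − 1°) = 0.9997 I₀ · cos²(76°) = 0.05851 I₀.
Ratio = 0.05851 / 0.3596 = 0.1627.

I_new/I_old ≈ 0.163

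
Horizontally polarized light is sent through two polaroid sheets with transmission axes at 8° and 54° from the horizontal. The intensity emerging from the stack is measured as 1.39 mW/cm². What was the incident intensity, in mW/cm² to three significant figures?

I₁ = I₀ cos²(8° − 0°) = I₀ cos²(8°) = 0.9806 I₀.
I₂ = I₁ cos²(54° − 8°) = 0.9806 I₀ · cos²(46°) = 0.4732 I₀.
So 1.39 mW/cm² = 0.4732 I₀, giving I₀ = 1.39/0.4732 = 2.937 mW/cm².

I₀ ≈ 2.94 mW/cm²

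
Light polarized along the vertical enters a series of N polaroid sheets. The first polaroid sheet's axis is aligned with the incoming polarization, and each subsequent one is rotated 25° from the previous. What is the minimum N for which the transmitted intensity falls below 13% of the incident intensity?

First polarizer is aligned with the polarization: full transmission.
Each further stage multiplies by cos²(25°) = 0.8214.
After N polarizers: T = 0.8214^(N−1). Require T < 0.13 ⇒ N−1 > ln(0.13)/ln(0.8214) = 10.37, so N−1 ≥ 11 and N = 12.
Check: N=12 gives T = 0.1148 < 0.13; N=11 gives T = 0.1398.

N = 12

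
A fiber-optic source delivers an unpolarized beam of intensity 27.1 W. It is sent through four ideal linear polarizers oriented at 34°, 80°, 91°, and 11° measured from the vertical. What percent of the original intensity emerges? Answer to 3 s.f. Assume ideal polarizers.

≈ 0.701%

Unpolarized light through the first polarizer → I₁ = 27.1 W/2 = 13.55 W, polarized at 34°.
I₂ = I₁ · cos²(46°) = 13.55 · 0.4826 = 6.539 W.
I₃ = I₂ · cos²(11°) = 6.539 · 0.9636 = 6.3 W.
I₄ = I₃ · cos²(80°) = 6.3 · 0.03015 = 0.19 W.
That is 0.701% of the incident intensity.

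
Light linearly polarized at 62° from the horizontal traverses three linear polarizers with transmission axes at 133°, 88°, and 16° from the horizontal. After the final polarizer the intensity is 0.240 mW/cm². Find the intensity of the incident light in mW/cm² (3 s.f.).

By Malus's law, I₁ = I₀ cos²(133° − 62°) = I₀ cos²(71°) = 0.106 I₀.
I₂ = I₁ cos²(88° − 133°) = 0.106 I₀ · cos²(45°) = 0.053 I₀.
I₃ = I₂ cos²(16° − 88°) = 0.053 I₀ · cos²(72°) = 0.005061 I₀.
So 0.240 mW/cm² = 0.005061 I₀, giving I₀ = 0.240/0.005061 = 47.42 mW/cm².

I₀ ≈ 47.4 mW/cm²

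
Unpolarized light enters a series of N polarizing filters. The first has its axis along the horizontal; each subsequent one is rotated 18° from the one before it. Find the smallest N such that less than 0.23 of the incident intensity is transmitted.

N = 9

First polarizer halves the unpolarized light: factor 1/2.
Each further stage multiplies by cos²(18°) = 0.9045.
After N polarizers: T = 0.5·0.9045^(N−1). Require T < 0.23 ⇒ N−1 > ln(0.23/0.5)/ln(0.9045) = 7.74, so N−1 ≥ 8 and N = 9.
Check: N=9 gives T = 0.224 < 0.23; N=8 gives T = 0.2477.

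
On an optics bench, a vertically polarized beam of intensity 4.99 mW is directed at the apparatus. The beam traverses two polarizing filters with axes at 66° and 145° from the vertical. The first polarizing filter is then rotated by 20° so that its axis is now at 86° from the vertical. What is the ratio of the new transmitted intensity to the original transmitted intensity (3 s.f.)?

I_new/I_old ≈ 0.214

Before rotation:
By Malus's law, I₁ = I₀ cos²(66° − 0°) = I₀ cos²(66°) = 0.1654 I₀.
I₂ = I₁ cos²(145° − 66°) = 0.1654 I₀ · cos²(79°) = 0.006023 I₀.
After rotation:
I₁ = I₀ cos²(86° − 0°) = I₀ cos²(86°) = 0.004866 I₀.
I₂ = I₁ cos²(145° − 86°) = 0.004866 I₀ · cos²(59°) = 0.001291 I₀.
Ratio = 0.001291 / 0.006023 = 0.2143.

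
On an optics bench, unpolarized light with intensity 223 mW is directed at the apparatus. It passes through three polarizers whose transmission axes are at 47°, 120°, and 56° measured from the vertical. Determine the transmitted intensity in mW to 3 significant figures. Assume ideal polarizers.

I ≈ 1.83 mW

Unpolarized light through the first polarizer → I₁ = 223 mW/2 = 111.5 mW, polarized at 47°.
I₂ = I₁ · cos²(73°) = 111.5 · 0.08548 = 9.531 mW.
I₃ = I₂ · cos²(64°) = 9.531 · 0.1922 = 1.832 mW.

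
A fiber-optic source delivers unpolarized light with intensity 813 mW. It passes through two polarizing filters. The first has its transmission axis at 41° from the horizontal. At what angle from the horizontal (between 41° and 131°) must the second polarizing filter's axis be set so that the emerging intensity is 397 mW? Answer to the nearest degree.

θ ≈ 50°

Unpolarized light through the first polarizer → I₁ = ½ I₀, now polarized at 41°.
Target fraction: 397 / 813 mW = 0.4883 of I₀.
Need I₂/I₀ = 0.4883, so cos²(θ − 41°) = 0.4883 / 0.5 = 0.9766.
θ − 41° = arccos(√0.9766) = 8.8°, giving θ ≈ 41 + 8.8 = 49.8°.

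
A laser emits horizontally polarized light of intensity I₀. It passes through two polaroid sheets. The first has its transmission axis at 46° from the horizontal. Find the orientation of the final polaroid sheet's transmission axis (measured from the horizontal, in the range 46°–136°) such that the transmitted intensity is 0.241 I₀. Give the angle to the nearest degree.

I₁ = I₀ cos²(46° − 0°) = I₀ cos²(46°) = 0.4826 I₀.
Need I₂/I₀ = 0.241, so cos²(θ − 46°) = 0.241 / 0.4826 = 0.4994.
θ − 46° = arccos(√0.4994) = 45.0°, giving θ ≈ 46 + 45.0 = 91.0°.

θ ≈ 91°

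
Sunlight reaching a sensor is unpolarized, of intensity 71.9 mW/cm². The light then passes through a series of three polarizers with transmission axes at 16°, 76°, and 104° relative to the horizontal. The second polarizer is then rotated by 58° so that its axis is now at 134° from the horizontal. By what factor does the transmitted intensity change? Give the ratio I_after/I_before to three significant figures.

I_new/I_old ≈ 0.848

Before rotation:
Unpolarized light through the first polarizer → I₁ = ½ I₀, now polarized at 16°.
I₂ = I₁ cos²(76° − 16°) = 0.5 I₀ · cos²(60°) = 0.125 I₀.
I₃ = I₂ cos²(104° − 76°) = 0.125 I₀ · cos²(28°) = 0.09745 I₀.
After rotation:
Unpolarized light through the first polarizer → I₁ = ½ I₀, now polarized at 16°.
Angle between axes 1 and 2: 62°. I₂ = 0.5 I₀ · cos²(62°) = 0.1102 I₀.
I₃ = I₂ cos²(104° − 134°) = 0.1102 I₀ · cos²(30°) = 0.08265 I₀.
Ratio = 0.08265 / 0.09745 = 0.8481.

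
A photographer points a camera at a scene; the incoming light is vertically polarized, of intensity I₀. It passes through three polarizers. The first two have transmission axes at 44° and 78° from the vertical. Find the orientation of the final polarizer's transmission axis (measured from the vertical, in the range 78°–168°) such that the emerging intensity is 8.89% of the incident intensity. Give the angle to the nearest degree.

I₁ = I₀ cos²(44° − 0°) = I₀ cos²(44°) = 0.5174 I₀.
I₂ = I₁ cos²(78° − 44°) = 0.5174 I₀ · cos²(34°) = 0.3556 I₀.
Need I₃/I₀ = 0.0889, so cos²(θ − 78°) = 0.0889 / 0.3556 = 0.25.
θ − 78° = arccos(√0.25) = 60.0°, giving θ ≈ 78 + 60.0 = 138.0°.

θ ≈ 138°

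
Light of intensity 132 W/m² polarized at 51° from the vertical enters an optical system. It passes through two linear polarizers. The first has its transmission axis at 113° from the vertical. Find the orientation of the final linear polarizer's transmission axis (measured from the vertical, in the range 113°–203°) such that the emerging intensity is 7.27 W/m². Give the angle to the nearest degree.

By Malus's law, I₁ = I₀ cos²(113° − 51°) = I₀ cos²(62°) = 0.2204 I₀.
Target fraction: 7.27 / 132 W/m² = 0.05508 of I₀.
Need I₂/I₀ = 0.05508, so cos²(θ − 113°) = 0.05508 / 0.2204 = 0.2499.
θ − 113° = arccos(√0.2499) = 60.0°, giving θ ≈ 113 + 60.0 = 173.0°.

θ ≈ 173°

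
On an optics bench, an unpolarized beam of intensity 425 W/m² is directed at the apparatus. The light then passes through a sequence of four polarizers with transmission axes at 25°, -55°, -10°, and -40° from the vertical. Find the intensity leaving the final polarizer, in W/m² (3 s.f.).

I ≈ 2.40 W/m²

Unpolarized light through the first polarizer → I₁ = 425 W/m²/2 = 212.5 W/m², polarized at 25°.
I₂ = I₁ · cos²(80°) = 212.5 · 0.03015 = 6.408 W/m².
I₃ = I₂ · cos²(45°) = 6.408 · 0.5 = 3.204 W/m².
I₄ = I₃ · cos²(30°) = 3.204 · 0.75 = 2.403 W/m².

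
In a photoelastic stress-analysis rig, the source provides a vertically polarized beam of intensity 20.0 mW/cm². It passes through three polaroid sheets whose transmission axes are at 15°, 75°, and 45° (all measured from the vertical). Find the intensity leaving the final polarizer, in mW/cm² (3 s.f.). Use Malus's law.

By Malus's law, I₁ = 20.0 mW/cm² · cos²(15°) = 18.66 mW/cm².
I₂ = I₁ · cos²(60°) = 18.66 · 0.25 = 4.665 mW/cm².
I₃ = I₂ · cos²(30°) = 4.665 · 0.75 = 3.499 mW/cm².

I ≈ 3.50 mW/cm²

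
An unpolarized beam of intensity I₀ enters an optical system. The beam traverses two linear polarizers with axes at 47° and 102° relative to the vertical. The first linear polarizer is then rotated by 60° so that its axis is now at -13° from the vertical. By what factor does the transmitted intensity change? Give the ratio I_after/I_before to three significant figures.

Before rotation:
Unpolarized light through the first polarizer → I₁ = ½ I₀, now polarized at 47°.
I₂ = I₁ cos²(102° − 47°) = 0.5 I₀ · cos²(55°) = 0.1645 I₀.
After rotation:
Unpolarized light through the first polarizer → I₁ = ½ I₀, now polarized at -13°.
Angle between axes 1 and 2: 65°. I₂ = 0.5 I₀ · cos²(65°) = 0.0893 I₀.
Ratio = 0.0893 / 0.1645 = 0.5429.

I_new/I_old ≈ 0.543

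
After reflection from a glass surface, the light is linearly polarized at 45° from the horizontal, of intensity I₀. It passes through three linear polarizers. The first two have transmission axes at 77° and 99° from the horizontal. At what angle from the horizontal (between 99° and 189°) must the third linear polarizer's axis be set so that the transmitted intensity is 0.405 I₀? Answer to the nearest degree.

θ ≈ 135°

By Malus's law, I₁ = I₀ cos²(77° − 45°) = I₀ cos²(32°) = 0.7192 I₀.
I₂ = I₁ cos²(99° − 77°) = 0.7192 I₀ · cos²(22°) = 0.6183 I₀.
Need I₃/I₀ = 0.405, so cos²(θ − 99°) = 0.405 / 0.6183 = 0.6551.
θ − 99° = arccos(√0.6551) = 36.0°, giving θ ≈ 99 + 36.0 = 135.0°.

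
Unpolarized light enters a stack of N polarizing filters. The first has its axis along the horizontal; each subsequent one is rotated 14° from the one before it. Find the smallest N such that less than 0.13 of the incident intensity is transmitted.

First polarizer halves the unpolarized light: factor 1/2.
Each further stage multiplies by cos²(14°) = 0.9415.
After N polarizers: T = 0.5·0.9415^(N−1). Require T < 0.13 ⇒ N−1 > ln(0.13/0.5)/ln(0.9415) = 22.34, so N−1 ≥ 23 and N = 24.
Check: N=24 gives T = 0.1249 < 0.13; N=23 gives T = 0.1327.

N = 24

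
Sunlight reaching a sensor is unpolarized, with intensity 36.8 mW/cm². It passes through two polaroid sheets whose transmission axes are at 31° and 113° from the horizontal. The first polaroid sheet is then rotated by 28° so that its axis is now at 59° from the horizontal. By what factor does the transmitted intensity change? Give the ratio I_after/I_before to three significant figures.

Before rotation:
Unpolarized light through the first polarizer → I₁ = ½ I₀, now polarized at 31°.
I₂ = I₁ cos²(113° − 31°) = 0.5 I₀ · cos²(82°) = 0.009685 I₀.
After rotation:
Unpolarized light through the first polarizer → I₁ = ½ I₀, now polarized at 59°.
I₂ = I₁ cos²(113° − 59°) = 0.5 I₀ · cos²(54°) = 0.1727 I₀.
Ratio = 0.1727 / 0.009685 = 17.84.

I_new/I_old ≈ 17.8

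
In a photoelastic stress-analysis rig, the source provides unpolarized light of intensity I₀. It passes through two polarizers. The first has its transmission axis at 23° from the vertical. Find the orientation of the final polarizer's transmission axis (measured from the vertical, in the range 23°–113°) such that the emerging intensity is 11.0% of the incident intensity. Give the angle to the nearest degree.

Unpolarized light through the first polarizer → I₁ = ½ I₀, now polarized at 23°.
Need I₂/I₀ = 0.11, so cos²(θ − 23°) = 0.11 / 0.5 = 0.22.
θ − 23° = arccos(√0.22) = 62.0°, giving θ ≈ 23 + 62.0 = 85.0°.

θ ≈ 85°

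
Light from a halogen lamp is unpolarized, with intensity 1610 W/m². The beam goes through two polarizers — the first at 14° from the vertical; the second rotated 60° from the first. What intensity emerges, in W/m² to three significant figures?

Unpolarized light through the first polarizer → I₁ = 1610 W/m²/2 = 805 W/m², polarized at 14°.
I₂ = I₁ · cos²(60°) = 805 · 0.25 = 201.3 W/m².

I ≈ 201 W/m²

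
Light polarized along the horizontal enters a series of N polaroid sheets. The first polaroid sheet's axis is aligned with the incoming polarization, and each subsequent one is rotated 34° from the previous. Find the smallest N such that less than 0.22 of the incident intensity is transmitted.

N = 6

First polarizer is aligned with the polarization: full transmission.
Each further stage multiplies by cos²(34°) = 0.6873.
After N polarizers: T = 0.6873^(N−1). Require T < 0.22 ⇒ N−1 > ln(0.22)/ln(0.6873) = 4.04, so N−1 ≥ 5 and N = 6.
Check: N=6 gives T = 0.1534 < 0.22; N=5 gives T = 0.2231.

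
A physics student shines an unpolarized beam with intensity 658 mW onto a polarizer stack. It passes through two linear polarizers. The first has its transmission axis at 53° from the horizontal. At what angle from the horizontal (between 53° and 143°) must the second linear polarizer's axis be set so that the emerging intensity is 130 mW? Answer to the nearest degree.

θ ≈ 104°

Unpolarized light through the first polarizer → I₁ = ½ I₀, now polarized at 53°.
Target fraction: 130 / 658 mW = 0.1976 of I₀.
Need I₂/I₀ = 0.1976, so cos²(θ − 53°) = 0.1976 / 0.5 = 0.3951.
θ − 53° = arccos(√0.3951) = 51.1°, giving θ ≈ 53 + 51.1 = 104.1°.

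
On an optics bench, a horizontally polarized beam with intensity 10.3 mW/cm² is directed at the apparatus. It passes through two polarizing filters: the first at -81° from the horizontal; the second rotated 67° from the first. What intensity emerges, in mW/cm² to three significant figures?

I₁ = 10.3 mW/cm² · cos²(81°) = 0.2521 mW/cm².
I₂ = I₁ · cos²(67°) = 0.2521 · 0.1527 = 0.03848 mW/cm².

I ≈ 0.0385 mW/cm²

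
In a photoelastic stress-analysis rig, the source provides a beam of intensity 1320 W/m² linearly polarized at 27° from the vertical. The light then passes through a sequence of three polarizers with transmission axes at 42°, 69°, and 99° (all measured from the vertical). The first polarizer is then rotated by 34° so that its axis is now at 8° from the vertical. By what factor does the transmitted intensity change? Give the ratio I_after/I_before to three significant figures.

Before rotation:
I₁ = I₀ cos²(42° − 27°) = I₀ cos²(15°) = 0.933 I₀.
I₂ = I₁ cos²(69° − 42°) = 0.933 I₀ · cos²(27°) = 0.7407 I₀.
I₃ = I₂ cos²(99° − 69°) = 0.7407 I₀ · cos²(30°) = 0.5555 I₀.
After rotation:
I₁ = I₀ cos²(8° − 27°) = I₀ cos²(19°) = 0.894 I₀.
I₂ = I₁ cos²(69° − 8°) = 0.894 I₀ · cos²(61°) = 0.2101 I₀.
I₃ = I₂ cos²(99° − 69°) = 0.2101 I₀ · cos²(30°) = 0.1576 I₀.
Ratio = 0.1576 / 0.5555 = 0.2837.

I_new/I_old ≈ 0.284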